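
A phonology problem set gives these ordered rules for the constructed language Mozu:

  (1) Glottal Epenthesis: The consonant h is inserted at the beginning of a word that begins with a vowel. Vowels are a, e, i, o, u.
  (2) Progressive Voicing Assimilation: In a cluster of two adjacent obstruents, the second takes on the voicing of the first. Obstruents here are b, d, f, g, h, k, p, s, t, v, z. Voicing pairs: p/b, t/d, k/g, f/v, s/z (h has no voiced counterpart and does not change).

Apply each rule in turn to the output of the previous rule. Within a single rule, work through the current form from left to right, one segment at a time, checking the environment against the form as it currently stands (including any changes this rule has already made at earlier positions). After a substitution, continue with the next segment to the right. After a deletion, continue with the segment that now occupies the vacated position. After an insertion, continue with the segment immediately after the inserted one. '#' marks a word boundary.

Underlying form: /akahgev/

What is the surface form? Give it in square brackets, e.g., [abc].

(1) Glottal Epenthesis: [akahgev] → [hakahgev]
(2) Progressive Voicing Assimilation: [hakahgev] → [hakahkev]

[hakahkev]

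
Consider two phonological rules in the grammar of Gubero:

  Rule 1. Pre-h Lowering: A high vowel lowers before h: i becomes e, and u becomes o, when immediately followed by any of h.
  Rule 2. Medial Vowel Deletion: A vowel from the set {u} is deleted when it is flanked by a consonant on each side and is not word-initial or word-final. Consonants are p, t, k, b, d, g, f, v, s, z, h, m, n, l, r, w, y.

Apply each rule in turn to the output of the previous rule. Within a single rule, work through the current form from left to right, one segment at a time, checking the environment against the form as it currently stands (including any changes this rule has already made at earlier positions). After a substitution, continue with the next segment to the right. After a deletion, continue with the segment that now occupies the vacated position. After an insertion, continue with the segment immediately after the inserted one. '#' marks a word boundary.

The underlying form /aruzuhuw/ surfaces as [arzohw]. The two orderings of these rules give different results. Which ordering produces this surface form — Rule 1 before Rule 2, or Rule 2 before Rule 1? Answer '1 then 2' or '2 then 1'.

1 then 2

Order 1 then 2:
  1 Pre-h Lowering: [aruzuhuw] → [aruzohuw]
  2 Medial Vowel Deletion: [aruzohuw] → [arzohw]
  result: [arzohw]
Order 2 then 1:
  2 Medial Vowel Deletion: [aruzuhuw] → [arzhw]
  1 Pre-h Lowering: no change — [arzhw]
  result: [arzhw]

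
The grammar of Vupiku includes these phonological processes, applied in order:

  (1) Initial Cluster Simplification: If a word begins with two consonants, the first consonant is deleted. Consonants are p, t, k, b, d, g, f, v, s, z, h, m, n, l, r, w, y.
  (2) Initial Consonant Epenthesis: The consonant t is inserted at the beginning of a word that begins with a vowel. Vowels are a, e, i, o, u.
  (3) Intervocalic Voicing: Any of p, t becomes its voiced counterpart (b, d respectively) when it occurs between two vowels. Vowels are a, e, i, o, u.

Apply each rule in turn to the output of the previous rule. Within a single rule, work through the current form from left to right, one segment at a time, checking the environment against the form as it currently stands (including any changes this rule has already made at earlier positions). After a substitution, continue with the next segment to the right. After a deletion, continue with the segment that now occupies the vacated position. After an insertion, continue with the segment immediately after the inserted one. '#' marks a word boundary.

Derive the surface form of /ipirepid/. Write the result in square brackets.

[tibirebid]

(1) Initial Cluster Simplification: no change — [ipirepid]
(2) Initial Consonant Epenthesis: [ipirepid] → [tipirepid]
(3) Intervocalic Voicing: [tipirepid] → [tibirebid]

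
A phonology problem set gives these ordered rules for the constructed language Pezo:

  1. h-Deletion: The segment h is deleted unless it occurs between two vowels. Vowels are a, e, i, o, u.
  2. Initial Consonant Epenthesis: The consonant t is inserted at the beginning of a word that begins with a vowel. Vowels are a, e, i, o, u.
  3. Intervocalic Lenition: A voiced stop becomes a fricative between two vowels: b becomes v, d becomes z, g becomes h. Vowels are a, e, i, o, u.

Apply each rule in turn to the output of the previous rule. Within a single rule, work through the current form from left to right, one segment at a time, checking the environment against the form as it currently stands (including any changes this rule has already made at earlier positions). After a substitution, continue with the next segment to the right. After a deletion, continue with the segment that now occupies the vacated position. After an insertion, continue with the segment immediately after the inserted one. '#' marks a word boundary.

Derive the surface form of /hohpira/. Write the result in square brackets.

[topira]

1 h-Deletion: [hohpira] → [opira]
2 Initial Consonant Epenthesis: [opira] → [topira]
3 Intervocalic Lenition: no change — [topira]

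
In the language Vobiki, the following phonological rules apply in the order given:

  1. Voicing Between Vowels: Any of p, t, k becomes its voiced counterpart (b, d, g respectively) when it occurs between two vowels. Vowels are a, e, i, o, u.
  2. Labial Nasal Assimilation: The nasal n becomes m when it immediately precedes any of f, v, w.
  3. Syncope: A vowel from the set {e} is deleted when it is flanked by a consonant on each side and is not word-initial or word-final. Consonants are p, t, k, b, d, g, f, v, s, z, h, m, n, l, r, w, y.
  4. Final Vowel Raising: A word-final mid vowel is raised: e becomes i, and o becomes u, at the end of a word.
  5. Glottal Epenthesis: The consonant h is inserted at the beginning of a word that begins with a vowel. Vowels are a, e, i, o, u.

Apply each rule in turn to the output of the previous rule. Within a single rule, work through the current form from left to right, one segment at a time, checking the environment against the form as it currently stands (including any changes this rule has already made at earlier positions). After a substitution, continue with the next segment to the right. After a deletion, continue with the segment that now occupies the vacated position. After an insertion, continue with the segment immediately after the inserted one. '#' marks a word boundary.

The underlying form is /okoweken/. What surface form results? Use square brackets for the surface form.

[hogowgn]

1 Voicing Between Vowels: [okoweken] → [ogowegen]
2 Labial Nasal Assimilation: no change — [ogowegen]
3 Syncope: [ogowegen] → [ogowgn]
4 Final Vowel Raising: no change — [ogowgn]
5 Glottal Epenthesis: [ogowgn] → [hogowgn]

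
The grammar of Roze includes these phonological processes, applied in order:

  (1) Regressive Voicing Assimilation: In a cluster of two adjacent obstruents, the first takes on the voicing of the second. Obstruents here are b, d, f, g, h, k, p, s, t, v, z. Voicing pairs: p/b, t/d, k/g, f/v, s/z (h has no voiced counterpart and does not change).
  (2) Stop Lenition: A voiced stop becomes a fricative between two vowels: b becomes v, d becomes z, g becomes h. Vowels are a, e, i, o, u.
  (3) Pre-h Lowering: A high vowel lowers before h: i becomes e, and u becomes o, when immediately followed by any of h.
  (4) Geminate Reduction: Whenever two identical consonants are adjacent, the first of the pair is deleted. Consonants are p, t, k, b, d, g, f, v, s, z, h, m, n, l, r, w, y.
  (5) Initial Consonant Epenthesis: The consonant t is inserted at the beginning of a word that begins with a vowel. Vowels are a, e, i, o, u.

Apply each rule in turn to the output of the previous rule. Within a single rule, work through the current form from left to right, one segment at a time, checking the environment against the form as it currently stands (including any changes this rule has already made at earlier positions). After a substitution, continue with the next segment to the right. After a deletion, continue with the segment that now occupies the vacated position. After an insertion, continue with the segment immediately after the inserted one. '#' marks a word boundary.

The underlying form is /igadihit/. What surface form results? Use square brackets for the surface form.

[tehazehit]

(1) Regressive Voicing Assimilation: no change — [igadihit]
(2) Stop Lenition: [igadihit] → [ihazihit]
(3) Pre-h Lowering: [ihazihit] → [ehazehit]
(4) Geminate Reduction: no change — [ehazehit]
(5) Initial Consonant Epenthesis: [ehazehit] → [tehazehit]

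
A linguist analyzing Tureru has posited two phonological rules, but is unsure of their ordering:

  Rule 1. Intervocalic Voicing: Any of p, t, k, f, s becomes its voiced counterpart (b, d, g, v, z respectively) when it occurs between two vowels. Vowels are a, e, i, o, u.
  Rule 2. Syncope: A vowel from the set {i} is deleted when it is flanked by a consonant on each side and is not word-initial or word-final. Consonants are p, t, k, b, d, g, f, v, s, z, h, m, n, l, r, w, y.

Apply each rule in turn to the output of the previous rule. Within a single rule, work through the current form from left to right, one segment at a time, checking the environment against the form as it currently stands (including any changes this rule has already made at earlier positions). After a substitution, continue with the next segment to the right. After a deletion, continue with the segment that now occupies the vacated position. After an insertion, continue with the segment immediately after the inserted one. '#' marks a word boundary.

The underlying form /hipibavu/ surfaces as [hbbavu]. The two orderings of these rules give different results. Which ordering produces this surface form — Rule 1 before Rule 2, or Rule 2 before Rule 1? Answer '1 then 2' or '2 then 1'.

Order 1 then 2:
  1 Intervocalic Voicing: [hipibavu] → [hibibavu]
  2 Syncope: [hibibavu] → [hbbavu]
  result: [hbbavu]
Order 2 then 1:
  2 Syncope: [hipibavu] → [hpbavu]
  1 Intervocalic Voicing: no change — [hpbavu]
  result: [hpbavu]

1 then 2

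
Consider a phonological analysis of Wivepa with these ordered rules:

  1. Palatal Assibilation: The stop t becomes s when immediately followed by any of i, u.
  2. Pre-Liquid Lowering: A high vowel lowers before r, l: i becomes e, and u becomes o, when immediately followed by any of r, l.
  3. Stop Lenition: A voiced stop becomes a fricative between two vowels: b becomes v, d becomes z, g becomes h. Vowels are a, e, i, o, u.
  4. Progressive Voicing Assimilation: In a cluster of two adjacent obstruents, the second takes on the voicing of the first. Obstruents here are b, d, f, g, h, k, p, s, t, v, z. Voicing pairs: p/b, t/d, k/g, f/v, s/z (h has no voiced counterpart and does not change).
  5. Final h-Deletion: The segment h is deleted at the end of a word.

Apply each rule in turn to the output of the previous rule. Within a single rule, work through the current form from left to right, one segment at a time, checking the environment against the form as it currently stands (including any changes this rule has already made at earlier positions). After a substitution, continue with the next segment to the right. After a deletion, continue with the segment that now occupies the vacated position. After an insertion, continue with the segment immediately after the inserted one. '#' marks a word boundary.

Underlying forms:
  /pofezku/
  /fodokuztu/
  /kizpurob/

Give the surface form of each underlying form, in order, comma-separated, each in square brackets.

[pofezgu], [fozokuzzu], [kizborob]

/pofezku/:
  1 Palatal Assibilation: no change — [pofezku]
  2 Pre-Liquid Lowering: no change — [pofezku]
  3 Stop Lenition: no change — [pofezku]
  4 Progressive Voicing Assimilation: [pofezku] → [pofezgu]
  5 Final h-Deletion: no change — [pofezgu]
/fodokuztu/:
  1 Palatal Assibilation: [fodokuztu] → [fodokuzsu]
  2 Pre-Liquid Lowering: no change — [fodokuzsu]
  3 Stop Lenition: [fodokuzsu] → [fozokuzsu]
  4 Progressive Voicing Assimilation: [fozokuzsu] → [fozokuzzu]
  5 Final h-Deletion: no change — [fozokuzzu]
/kizpurob/:
  1 Palatal Assibilation: no change — [kizpurob]
  2 Pre-Liquid Lowering: [kizpurob] → [kizporob]
  3 Stop Lenition: no change — [kizporob]
  4 Progressive Voicing Assimilation: [kizporob] → [kizborob]
  5 Final h-Deletion: no change — [kizborob]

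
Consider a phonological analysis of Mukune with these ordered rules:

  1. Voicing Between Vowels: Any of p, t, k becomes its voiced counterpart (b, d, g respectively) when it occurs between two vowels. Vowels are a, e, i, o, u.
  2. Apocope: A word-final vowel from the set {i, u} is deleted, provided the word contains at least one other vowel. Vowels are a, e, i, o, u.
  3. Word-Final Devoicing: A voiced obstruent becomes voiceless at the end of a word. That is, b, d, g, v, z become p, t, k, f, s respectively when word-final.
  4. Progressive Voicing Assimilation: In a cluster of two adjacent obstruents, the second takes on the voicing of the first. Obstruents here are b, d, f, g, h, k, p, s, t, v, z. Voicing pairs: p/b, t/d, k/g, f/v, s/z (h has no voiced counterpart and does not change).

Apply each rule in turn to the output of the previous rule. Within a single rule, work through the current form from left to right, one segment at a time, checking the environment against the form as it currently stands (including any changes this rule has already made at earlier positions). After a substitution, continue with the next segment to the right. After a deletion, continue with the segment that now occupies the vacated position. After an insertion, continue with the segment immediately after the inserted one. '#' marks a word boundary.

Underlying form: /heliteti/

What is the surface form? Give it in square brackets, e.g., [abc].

1 Voicing Between Vowels: [heliteti] → [helidedi]
2 Apocope: [helidedi] → [helided]
3 Word-Final Devoicing: [helided] → [helidet]
4 Progressive Voicing Assimilation: no change — [helidet]

[helidet]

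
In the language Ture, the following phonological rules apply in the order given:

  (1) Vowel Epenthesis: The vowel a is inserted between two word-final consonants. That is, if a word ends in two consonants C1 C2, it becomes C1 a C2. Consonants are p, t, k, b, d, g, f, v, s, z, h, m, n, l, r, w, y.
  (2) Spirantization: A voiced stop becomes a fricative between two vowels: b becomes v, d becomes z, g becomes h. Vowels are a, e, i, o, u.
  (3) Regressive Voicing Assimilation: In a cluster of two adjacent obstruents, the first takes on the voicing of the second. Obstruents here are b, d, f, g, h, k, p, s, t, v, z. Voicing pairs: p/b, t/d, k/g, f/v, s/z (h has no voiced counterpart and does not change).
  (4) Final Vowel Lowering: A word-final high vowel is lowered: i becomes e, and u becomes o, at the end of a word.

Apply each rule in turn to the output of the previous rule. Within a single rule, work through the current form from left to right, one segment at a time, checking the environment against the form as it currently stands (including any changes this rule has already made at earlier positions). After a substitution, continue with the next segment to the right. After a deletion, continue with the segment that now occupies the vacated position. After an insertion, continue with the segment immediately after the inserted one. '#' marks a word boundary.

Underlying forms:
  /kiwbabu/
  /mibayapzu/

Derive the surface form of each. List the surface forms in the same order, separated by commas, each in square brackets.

[kiwbavo], [mivayabzo]

/kiwbabu/:
  (1) Vowel Epenthesis: no change — [kiwbabu]
  (2) Spirantization: [kiwbabu] → [kiwbavu]
  (3) Regressive Voicing Assimilation: no change — [kiwbavu]
  (4) Final Vowel Lowering: [kiwbavu] → [kiwbavo]
/mibayapzu/:
  (1) Vowel Epenthesis: no change — [mibayapzu]
  (2) Spirantization: [mibayapzu] → [mivayapzu]
  (3) Regressive Voicing Assimilation: [mivayapzu] → [mivayabzu]
  (4) Final Vowel Lowering: [mivayabzu] → [mivayabzo]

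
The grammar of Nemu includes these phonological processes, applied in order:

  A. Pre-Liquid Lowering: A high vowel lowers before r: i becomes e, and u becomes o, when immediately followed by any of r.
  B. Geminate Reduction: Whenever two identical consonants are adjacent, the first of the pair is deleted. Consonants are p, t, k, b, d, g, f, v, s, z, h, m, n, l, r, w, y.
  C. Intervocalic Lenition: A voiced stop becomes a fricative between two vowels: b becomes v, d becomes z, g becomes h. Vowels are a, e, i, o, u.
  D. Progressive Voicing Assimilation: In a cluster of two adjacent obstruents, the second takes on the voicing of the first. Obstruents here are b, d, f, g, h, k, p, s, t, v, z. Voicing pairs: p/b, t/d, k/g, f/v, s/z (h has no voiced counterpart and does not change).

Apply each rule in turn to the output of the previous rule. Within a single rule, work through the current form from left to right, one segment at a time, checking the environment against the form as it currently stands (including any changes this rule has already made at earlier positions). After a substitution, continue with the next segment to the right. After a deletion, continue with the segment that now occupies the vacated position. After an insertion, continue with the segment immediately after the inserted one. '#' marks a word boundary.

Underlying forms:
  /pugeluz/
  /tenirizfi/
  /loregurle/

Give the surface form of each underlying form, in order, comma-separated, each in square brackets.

[puheluz], [tenerizvi], [lorehorle]

/pugeluz/:
  A Pre-Liquid Lowering: no change — [pugeluz]
  B Geminate Reduction: no change — [pugeluz]
  C Intervocalic Lenition: [pugeluz] → [puheluz]
  D Progressive Voicing Assimilation: no change — [puheluz]
/tenirizfi/:
  A Pre-Liquid Lowering: [tenirizfi] → [tenerizfi]
  B Geminate Reduction: no change — [tenerizfi]
  C Intervocalic Lenition: no change — [tenerizfi]
  D Progressive Voicing Assimilation: [tenerizfi] → [tenerizvi]
/loregurle/:
  A Pre-Liquid Lowering: [loregurle] → [loregorle]
  B Geminate Reduction: no change — [loregorle]
  C Intervocalic Lenition: [loregorle] → [lorehorle]
  D Progressive Voicing Assimilation: no change — [lorehorle]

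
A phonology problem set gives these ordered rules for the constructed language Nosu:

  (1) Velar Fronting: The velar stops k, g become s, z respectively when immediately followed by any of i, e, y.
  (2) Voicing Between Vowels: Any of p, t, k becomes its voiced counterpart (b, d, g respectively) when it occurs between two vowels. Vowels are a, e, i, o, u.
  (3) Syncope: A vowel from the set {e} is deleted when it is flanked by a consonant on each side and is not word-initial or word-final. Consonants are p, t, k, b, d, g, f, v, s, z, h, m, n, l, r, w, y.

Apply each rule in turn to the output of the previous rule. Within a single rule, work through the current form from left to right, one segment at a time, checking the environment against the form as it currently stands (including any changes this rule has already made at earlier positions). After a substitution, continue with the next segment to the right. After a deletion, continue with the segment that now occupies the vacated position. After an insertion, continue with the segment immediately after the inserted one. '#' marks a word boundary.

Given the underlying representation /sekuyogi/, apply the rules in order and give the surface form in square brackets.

[sguyozi]

(1) Velar Fronting: [sekuyogi] → [sekuyozi]
(2) Voicing Between Vowels: [sekuyozi] → [seguyozi]
(3) Syncope: [seguyozi] → [sguyozi]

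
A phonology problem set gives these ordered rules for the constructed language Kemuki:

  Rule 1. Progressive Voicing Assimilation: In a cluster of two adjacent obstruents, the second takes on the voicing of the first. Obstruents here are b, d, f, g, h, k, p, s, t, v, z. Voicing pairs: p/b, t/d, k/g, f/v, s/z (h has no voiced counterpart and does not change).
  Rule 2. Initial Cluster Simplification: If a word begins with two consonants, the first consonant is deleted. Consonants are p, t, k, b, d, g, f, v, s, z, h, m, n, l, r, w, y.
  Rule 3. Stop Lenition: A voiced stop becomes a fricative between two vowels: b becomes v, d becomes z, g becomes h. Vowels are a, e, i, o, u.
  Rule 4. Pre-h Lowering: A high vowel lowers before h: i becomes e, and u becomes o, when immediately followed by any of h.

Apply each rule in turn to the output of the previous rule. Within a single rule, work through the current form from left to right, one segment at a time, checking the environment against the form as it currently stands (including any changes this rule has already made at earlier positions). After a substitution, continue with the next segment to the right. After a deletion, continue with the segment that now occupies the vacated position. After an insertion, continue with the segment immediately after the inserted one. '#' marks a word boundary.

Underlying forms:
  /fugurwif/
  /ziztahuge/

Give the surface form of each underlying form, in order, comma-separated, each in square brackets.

[fohurwif], [zizdahohe]

/fugurwif/:
  Rule 1 Progressive Voicing Assimilation: no change — [fugurwif]
  Rule 2 Initial Cluster Simplification: no change — [fugurwif]
  Rule 3 Stop Lenition: [fugurwif] → [fuhurwif]
  Rule 4 Pre-h Lowering: [fuhurwif] → [fohurwif]
/ziztahuge/:
  Rule 1 Progressive Voicing Assimilation: [ziztahuge] → [zizdahuge]
  Rule 2 Initial Cluster Simplification: no change — [zizdahuge]
  Rule 3 Stop Lenition: [zizdahuge] → [zizdahuhe]
  Rule 4 Pre-h Lowering: [zizdahuhe] → [zizdahohe]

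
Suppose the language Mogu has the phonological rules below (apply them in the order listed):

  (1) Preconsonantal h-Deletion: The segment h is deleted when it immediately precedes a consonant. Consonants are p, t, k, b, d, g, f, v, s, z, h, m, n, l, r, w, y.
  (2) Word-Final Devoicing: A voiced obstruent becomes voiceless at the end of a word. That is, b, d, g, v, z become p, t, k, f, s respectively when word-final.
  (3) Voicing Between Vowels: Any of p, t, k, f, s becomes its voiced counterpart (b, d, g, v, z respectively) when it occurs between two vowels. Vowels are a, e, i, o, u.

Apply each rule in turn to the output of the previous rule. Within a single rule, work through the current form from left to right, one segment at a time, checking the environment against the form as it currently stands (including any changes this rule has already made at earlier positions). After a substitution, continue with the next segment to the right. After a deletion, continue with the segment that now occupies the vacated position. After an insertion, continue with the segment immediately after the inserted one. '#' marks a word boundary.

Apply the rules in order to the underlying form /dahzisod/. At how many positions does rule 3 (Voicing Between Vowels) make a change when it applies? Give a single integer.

1

(1) Preconsonantal h-Deletion: [dahzisod] → [dazisod]
(2) Word-Final Devoicing: [dazisod] → [dazisot]
(3) Voicing Between Vowels: [dazisot] → [dazizot]
Rule 3 changed 1 position(s).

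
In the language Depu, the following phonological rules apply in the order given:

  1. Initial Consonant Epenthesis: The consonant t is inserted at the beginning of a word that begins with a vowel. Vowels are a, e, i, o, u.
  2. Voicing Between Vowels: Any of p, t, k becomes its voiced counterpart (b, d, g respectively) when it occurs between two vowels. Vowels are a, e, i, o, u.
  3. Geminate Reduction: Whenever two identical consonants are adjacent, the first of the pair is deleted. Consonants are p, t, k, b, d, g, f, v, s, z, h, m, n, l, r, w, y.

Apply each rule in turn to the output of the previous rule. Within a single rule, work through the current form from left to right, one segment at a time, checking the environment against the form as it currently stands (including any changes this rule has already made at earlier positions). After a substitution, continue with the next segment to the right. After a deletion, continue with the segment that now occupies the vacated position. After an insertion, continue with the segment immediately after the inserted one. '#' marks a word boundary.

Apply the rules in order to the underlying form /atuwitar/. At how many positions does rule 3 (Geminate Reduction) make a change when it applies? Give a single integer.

0

1 Initial Consonant Epenthesis: [atuwitar] → [tatuwitar]
2 Voicing Between Vowels: [tatuwitar] → [taduwidar]
3 Geminate Reduction: no change — [taduwidar]
Rule 3 changed 0 position(s).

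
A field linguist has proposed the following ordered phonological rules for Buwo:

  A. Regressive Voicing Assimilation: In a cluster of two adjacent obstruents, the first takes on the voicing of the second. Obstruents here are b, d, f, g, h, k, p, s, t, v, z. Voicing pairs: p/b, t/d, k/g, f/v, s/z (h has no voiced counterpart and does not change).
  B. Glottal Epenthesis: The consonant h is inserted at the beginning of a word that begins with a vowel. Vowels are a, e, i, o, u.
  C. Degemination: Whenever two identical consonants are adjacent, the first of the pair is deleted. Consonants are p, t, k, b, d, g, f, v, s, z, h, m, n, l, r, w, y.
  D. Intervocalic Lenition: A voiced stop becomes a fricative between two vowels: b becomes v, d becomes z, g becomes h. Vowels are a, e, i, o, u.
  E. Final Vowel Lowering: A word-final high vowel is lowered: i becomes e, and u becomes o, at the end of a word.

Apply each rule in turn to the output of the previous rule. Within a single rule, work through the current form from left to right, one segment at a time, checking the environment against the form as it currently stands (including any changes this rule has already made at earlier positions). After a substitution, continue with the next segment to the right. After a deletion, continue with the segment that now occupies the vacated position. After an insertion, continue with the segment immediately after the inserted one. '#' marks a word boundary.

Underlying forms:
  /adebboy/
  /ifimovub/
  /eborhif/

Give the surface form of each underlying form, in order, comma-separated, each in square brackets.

/adebboy/:
  A Regressive Voicing Assimilation: no change — [adebboy]
  B Glottal Epenthesis: [adebboy] → [hadebboy]
  C Degemination: [hadebboy] → [hadeboy]
  D Intervocalic Lenition: [hadeboy] → [hazevoy]
  E Final Vowel Lowering: no change — [hazevoy]
/ifimovub/:
  A Regressive Voicing Assimilation: no change — [ifimovub]
  B Glottal Epenthesis: [ifimovub] → [hifimovub]
  C Degemination: no change — [hifimovub]
  D Intervocalic Lenition: no change — [hifimovub]
  E Final Vowel Lowering: no change — [hifimovub]
/eborhif/:
  A Regressive Voicing Assimilation: no change — [eborhif]
  B Glottal Epenthesis: [eborhif] → [heborhif]
  C Degemination: no change — [heborhif]
  D Intervocalic Lenition: [heborhif] → [hevorhif]
  E Final Vowel Lowering: no change — [hevorhif]

[hazevoy], [hifimovub], [hevorhif]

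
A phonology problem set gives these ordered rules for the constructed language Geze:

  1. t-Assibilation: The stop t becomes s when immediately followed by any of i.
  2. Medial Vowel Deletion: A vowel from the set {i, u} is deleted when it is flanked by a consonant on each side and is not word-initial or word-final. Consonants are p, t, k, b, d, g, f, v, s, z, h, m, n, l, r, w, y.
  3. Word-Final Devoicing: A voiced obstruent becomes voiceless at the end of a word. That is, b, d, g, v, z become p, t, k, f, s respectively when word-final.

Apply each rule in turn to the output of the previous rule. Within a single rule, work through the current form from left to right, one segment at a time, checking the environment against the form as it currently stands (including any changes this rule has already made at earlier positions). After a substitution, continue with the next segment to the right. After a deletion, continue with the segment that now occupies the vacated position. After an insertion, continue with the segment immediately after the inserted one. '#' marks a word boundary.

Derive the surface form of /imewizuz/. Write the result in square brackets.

1 t-Assibilation: no change — [imewizuz]
2 Medial Vowel Deletion: [imewizuz] → [imewzz]
3 Word-Final Devoicing: [imewzz] → [imewzs]

[imewzs]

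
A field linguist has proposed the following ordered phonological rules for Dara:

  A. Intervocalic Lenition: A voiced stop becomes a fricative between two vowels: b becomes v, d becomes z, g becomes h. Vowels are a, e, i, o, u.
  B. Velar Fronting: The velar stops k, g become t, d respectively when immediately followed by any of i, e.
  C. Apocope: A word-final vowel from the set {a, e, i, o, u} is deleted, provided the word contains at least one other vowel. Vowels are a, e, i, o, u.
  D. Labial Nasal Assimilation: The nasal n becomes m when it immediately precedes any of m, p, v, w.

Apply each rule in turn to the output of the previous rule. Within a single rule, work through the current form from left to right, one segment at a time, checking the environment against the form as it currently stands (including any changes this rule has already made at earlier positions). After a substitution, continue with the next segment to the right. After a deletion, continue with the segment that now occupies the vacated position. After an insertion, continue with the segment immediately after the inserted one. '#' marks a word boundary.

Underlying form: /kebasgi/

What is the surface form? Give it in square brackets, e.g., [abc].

[tevasd]

A Intervocalic Lenition: [kebasgi] → [kevasgi]
B Velar Fronting: [kevasgi] → [tevasdi]
C Apocope: [tevasdi] → [tevasd]
D Labial Nasal Assimilation: no change — [tevasd]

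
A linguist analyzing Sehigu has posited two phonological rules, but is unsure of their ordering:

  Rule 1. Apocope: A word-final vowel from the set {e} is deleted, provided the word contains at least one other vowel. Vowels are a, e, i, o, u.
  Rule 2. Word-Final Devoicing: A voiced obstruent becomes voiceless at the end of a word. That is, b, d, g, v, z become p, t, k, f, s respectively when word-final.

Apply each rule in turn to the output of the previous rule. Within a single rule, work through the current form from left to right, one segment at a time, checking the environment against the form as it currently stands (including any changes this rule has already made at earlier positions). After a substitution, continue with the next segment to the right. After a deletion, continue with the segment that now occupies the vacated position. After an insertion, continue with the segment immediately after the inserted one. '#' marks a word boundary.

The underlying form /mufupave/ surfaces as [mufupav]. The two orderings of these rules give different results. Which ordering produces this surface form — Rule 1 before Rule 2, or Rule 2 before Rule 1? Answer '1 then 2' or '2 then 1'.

Order 1 then 2:
  1 Apocope: [mufupave] → [mufupav]
  2 Word-Final Devoicing: [mufupav] → [mufupaf]
  result: [mufupaf]
Order 2 then 1:
  2 Word-Final Devoicing: no change — [mufupave]
  1 Apocope: [mufupave] → [mufupav]
  result: [mufupav]

2 then 1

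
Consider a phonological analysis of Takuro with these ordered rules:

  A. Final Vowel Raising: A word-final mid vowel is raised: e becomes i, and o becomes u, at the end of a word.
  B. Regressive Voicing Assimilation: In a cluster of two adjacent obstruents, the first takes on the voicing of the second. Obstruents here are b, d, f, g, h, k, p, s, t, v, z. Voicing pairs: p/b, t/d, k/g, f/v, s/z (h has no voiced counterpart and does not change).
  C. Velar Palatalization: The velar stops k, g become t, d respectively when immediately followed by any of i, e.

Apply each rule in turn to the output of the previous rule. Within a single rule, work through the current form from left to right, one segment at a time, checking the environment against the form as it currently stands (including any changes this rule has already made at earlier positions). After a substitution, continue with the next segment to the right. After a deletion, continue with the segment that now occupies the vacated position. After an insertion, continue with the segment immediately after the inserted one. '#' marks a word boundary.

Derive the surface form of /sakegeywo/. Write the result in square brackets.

A Final Vowel Raising: [sakegeywo] → [sakegeywu]
B Regressive Voicing Assimilation: no change — [sakegeywu]
C Velar Palatalization: [sakegeywu] → [satedeywu]

[satedeywu]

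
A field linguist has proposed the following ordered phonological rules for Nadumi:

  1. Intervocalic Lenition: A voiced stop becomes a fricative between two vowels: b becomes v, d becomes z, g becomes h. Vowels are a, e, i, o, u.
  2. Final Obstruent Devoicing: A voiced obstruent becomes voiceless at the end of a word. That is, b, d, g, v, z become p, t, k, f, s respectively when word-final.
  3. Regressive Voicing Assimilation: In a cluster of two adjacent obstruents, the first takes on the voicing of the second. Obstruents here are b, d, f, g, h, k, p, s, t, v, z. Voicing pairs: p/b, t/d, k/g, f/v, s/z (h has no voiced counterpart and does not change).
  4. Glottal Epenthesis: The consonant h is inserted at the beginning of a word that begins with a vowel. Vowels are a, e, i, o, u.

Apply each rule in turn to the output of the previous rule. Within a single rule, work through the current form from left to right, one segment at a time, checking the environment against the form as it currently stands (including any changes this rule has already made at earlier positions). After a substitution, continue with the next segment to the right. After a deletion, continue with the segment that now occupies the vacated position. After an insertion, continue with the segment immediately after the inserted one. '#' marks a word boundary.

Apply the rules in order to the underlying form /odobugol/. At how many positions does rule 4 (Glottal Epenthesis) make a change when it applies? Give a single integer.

1

1 Intervocalic Lenition: [odobugol] → [ozovuhol]
2 Final Obstruent Devoicing: no change — [ozovuhol]
3 Regressive Voicing Assimilation: no change — [ozovuhol]
4 Glottal Epenthesis: [ozovuhol] → [hozovuhol]
Rule 4 changed 1 position(s).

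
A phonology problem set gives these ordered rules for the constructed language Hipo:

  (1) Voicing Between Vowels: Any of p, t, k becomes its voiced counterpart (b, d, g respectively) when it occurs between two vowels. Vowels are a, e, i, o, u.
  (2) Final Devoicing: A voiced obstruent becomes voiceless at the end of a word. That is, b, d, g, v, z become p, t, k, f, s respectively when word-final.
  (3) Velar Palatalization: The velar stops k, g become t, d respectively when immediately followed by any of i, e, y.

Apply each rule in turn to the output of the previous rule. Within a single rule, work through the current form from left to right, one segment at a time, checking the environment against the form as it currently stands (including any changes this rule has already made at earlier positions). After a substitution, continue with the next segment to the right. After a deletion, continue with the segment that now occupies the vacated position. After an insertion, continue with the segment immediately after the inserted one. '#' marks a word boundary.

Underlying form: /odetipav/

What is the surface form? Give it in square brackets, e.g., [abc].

(1) Voicing Between Vowels: [odetipav] → [odedibav]
(2) Final Devoicing: [odedibav] → [odedibaf]
(3) Velar Palatalization: no change — [odedibaf]

[odedibaf]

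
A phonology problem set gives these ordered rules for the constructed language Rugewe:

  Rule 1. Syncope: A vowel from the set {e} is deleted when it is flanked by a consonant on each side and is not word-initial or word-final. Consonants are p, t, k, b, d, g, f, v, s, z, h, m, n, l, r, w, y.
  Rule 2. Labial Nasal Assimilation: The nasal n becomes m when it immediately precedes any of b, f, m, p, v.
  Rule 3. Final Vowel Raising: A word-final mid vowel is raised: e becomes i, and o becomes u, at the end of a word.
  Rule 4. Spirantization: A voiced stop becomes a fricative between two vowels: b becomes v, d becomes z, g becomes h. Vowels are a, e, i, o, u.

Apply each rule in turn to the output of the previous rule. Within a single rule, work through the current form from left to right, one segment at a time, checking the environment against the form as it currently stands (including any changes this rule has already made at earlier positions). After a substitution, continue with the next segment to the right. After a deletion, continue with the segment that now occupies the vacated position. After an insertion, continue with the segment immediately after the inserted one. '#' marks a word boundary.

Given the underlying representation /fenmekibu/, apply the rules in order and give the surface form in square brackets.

[fmmkivu]

Rule 1 Syncope: [fenmekibu] → [fnmkibu]
Rule 2 Labial Nasal Assimilation: [fnmkibu] → [fmmkibu]
Rule 3 Final Vowel Raising: no change — [fmmkibu]
Rule 4 Spirantization: [fmmkibu] → [fmmkivu]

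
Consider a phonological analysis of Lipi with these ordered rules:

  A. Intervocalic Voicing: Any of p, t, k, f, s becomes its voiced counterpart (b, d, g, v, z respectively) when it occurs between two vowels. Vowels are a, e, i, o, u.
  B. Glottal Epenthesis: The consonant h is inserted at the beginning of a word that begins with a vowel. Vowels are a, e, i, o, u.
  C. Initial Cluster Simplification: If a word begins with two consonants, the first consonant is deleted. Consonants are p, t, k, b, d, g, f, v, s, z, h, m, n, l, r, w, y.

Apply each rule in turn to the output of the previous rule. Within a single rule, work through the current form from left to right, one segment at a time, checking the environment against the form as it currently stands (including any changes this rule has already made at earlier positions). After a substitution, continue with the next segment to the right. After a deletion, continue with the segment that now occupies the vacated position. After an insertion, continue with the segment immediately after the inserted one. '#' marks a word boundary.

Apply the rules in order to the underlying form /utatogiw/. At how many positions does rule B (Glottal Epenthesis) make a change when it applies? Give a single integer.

A Intervocalic Voicing: [utatogiw] → [udadogiw]
B Glottal Epenthesis: [udadogiw] → [hudadogiw]
C Initial Cluster Simplification: no change — [hudadogiw]
Rule B changed 1 position(s).

1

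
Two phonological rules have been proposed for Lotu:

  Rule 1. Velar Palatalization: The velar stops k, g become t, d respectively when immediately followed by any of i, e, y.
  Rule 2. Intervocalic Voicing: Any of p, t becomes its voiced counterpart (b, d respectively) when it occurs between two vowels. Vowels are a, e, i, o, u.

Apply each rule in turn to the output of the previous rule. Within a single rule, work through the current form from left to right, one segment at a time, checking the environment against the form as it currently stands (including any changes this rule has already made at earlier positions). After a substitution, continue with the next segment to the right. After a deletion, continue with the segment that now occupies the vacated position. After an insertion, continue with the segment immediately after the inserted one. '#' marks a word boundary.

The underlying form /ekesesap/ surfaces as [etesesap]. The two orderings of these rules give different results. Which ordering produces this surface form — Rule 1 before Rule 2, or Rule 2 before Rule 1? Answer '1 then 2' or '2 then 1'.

Order 1 then 2:
  1 Velar Palatalization: [ekesesap] → [etesesap]
  2 Intervocalic Voicing: [etesesap] → [edesesap]
  result: [edesesap]
Order 2 then 1:
  2 Intervocalic Voicing: no change — [ekesesap]
  1 Velar Palatalization: [ekesesap] → [etesesap]
  result: [etesesap]

2 then 1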